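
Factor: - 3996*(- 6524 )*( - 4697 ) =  - 2^4 * 3^3*7^2*11^1* 37^1* 61^1*233^1 = - 122450339088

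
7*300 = 2100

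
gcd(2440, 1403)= 61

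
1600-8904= - 7304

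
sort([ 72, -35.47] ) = [ - 35.47,72 ] 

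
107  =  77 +30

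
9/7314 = 3/2438 = 0.00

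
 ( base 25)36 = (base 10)81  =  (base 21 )3i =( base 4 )1101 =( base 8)121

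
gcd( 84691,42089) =1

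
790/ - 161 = -790/161 = - 4.91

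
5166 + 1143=6309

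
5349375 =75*71325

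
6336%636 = 612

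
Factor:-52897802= - 2^1*26448901^1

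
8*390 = 3120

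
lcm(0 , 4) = 0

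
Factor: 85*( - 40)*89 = -302600 = - 2^3*5^2*17^1*89^1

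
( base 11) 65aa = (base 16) 2207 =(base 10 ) 8711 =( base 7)34253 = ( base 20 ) 11fb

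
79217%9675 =1817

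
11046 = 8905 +2141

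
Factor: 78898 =2^1 * 103^1*383^1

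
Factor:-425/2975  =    -  1/7 = - 7^ (-1)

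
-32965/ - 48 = 686 + 37/48=686.77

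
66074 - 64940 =1134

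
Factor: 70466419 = 83^1 * 848993^1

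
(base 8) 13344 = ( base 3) 22001001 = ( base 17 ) 134c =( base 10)5860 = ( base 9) 8031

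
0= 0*56511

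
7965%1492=505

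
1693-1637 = 56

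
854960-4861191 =-4006231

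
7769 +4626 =12395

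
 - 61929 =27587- 89516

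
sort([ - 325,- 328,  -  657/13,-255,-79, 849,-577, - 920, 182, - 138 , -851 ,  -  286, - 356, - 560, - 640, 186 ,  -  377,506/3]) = [ - 920, - 851, - 640 , - 577,- 560,-377, - 356, - 328, - 325, - 286,- 255, - 138,-79,- 657/13, 506/3, 182 , 186 , 849]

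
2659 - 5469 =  - 2810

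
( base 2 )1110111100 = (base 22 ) 1la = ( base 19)2c6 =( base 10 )956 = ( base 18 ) 2h2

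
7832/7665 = 1 + 167/7665 = 1.02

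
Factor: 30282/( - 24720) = -2^( - 3) * 5^(-1 )*7^2 = - 49/40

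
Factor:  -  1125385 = -5^1*225077^1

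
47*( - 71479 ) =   -  3359513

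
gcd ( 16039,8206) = 373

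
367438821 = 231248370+136190451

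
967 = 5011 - 4044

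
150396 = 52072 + 98324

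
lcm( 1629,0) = 0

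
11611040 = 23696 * 490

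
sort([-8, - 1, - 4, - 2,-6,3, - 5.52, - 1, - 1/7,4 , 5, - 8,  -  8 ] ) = [ - 8,  -  8, -8, - 6, - 5.52, -4, - 2, - 1, - 1, - 1/7, 3, 4,5] 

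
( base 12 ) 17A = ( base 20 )bi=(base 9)284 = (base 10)238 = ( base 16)ee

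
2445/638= 3+531/638 = 3.83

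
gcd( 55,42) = 1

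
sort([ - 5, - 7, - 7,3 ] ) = [ - 7, - 7,-5,3]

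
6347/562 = 6347/562 = 11.29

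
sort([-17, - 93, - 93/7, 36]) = [ - 93, - 17, - 93/7,  36 ] 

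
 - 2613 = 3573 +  - 6186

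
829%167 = 161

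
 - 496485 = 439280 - 935765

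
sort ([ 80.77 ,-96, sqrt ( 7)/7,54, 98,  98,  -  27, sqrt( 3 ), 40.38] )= [-96,  -  27, sqrt( 7)/7,sqrt( 3 ),40.38,54, 80.77,  98, 98] 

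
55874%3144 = 2426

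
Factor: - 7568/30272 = - 2^(-2) =- 1/4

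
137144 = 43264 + 93880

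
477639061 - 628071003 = -150431942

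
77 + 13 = 90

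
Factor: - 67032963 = -3^2*7448107^1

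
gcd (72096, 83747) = 1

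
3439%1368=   703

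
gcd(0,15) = 15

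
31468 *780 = 24545040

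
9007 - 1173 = 7834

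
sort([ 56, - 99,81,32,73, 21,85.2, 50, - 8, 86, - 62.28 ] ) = [ - 99, - 62.28, - 8, 21,  32,50,56,  73, 81,85.2 , 86 ]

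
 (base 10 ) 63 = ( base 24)2F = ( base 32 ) 1V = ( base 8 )77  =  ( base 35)1s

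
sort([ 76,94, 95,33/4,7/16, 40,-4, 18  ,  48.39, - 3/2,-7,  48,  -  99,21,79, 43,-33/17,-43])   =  [-99, - 43 , - 7,-4, - 33/17,  -  3/2,7/16,33/4,18,21,  40, 43  ,  48,48.39 , 76, 79,94, 95 ]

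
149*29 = 4321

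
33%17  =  16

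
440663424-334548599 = 106114825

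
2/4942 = 1/2471 = 0.00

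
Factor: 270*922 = 2^2*3^3*5^1*  461^1 = 248940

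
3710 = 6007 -2297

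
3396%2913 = 483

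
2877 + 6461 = 9338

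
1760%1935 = 1760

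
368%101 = 65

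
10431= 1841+8590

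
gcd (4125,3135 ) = 165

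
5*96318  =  481590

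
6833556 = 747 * 9148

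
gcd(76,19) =19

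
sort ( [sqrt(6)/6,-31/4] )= [ - 31/4, sqrt ( 6 ) /6]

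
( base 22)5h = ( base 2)1111111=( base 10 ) 127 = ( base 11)106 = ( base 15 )87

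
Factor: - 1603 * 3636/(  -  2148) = 3^1 * 7^1*101^1 *179^(  -  1)*229^1 = 485709/179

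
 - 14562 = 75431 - 89993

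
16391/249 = 16391/249 = 65.83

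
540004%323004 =217000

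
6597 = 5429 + 1168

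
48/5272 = 6/659 = 0.01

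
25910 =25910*1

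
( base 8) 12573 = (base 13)2670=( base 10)5499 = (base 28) 70b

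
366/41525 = 366/41525 = 0.01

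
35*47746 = 1671110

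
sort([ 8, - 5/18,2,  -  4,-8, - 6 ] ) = [-8, - 6 ,- 4,  -  5/18,2, 8 ]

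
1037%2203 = 1037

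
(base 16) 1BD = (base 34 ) d3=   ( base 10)445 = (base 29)fa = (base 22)K5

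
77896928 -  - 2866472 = 80763400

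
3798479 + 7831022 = 11629501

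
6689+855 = 7544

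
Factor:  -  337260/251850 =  - 154/115= -2^1 * 5^(  -  1 )* 7^1 *11^1*23^( - 1 ) 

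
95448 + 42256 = 137704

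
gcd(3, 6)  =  3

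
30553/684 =44 + 457/684 = 44.67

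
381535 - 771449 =-389914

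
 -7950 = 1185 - 9135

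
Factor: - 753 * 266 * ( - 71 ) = 14221158 = 2^1 * 3^1*7^1*19^1*71^1*251^1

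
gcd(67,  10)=1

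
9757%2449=2410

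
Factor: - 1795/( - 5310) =359/1062 =2^( - 1)*3^( - 2 )*59^( - 1 )*359^1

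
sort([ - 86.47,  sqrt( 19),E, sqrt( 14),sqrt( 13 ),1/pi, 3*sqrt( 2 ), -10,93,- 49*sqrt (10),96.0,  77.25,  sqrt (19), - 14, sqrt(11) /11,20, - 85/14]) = [ - 49*sqrt(10 ), - 86.47, - 14, - 10,-85/14 , sqrt (11)/11,1/pi, E, sqrt( 13 ),sqrt( 14 ),3*sqrt( 2 ),sqrt(19 ), sqrt(19 ),20, 77.25,93,96.0]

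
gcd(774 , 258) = 258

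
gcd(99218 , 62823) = 1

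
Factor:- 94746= - 2^1*3^1*15791^1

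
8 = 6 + 2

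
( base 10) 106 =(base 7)211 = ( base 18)5G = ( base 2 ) 1101010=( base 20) 56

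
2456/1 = 2456 = 2456.00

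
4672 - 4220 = 452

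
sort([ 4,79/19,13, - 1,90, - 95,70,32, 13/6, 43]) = [-95, - 1, 13/6, 4, 79/19,  13 , 32,43,70,90]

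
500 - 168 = 332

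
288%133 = 22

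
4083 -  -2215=6298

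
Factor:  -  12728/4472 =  - 37/13 = -13^( - 1 )*37^1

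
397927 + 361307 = 759234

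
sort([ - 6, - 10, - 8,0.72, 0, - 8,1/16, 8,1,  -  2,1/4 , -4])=[  -  10,-8 , - 8,-6, - 4,-2, 0, 1/16,1/4,0.72, 1,8 ]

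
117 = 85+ 32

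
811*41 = 33251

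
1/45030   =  1/45030  =  0.00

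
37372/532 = 70 +33/133 =70.25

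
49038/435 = 16346/145=   112.73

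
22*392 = 8624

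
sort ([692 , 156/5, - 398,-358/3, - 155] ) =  [ - 398,-155, - 358/3,  156/5,  692]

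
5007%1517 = 456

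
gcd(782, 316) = 2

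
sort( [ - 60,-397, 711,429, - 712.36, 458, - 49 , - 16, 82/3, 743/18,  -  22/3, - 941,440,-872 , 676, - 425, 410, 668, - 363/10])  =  [ - 941, - 872,- 712.36,-425, - 397, - 60,  -  49,-363/10, - 16, - 22/3,82/3, 743/18, 410, 429, 440,458,668, 676,711]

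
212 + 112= 324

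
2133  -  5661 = -3528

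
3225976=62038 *52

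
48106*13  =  625378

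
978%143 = 120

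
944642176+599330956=1543973132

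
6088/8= 761 = 761.00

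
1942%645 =7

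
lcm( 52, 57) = 2964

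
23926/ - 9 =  - 23926/9 = - 2658.44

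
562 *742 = 417004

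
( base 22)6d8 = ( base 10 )3198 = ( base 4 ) 301332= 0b110001111110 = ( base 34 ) 2Q2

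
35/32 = 35/32= 1.09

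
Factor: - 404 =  - 2^2*101^1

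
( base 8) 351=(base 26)8p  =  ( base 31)7g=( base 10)233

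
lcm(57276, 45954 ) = 3952044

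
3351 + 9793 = 13144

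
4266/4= 1066 + 1/2= 1066.50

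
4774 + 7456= 12230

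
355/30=11 + 5/6=11.83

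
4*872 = 3488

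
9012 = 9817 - 805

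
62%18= 8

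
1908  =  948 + 960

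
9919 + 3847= 13766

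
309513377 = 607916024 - 298402647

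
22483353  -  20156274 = 2327079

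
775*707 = 547925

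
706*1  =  706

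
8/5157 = 8/5157 = 0.00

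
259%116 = 27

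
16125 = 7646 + 8479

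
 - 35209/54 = - 35209/54 = - 652.02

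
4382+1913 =6295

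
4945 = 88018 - 83073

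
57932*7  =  405524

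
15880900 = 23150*686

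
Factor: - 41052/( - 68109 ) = 2^2*11^1*73^ ( - 1 ) = 44/73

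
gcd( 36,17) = 1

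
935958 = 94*9957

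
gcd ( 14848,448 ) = 64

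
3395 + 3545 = 6940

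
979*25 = 24475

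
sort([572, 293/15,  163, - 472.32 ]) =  [ - 472.32, 293/15, 163, 572 ] 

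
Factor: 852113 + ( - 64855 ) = 787258 = 2^1*393629^1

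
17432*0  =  0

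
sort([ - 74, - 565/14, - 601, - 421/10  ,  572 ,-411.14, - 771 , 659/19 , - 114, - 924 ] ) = [ - 924,- 771, - 601 , - 411.14, - 114,-74, - 421/10 , - 565/14, 659/19,572]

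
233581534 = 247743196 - 14161662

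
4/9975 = 4/9975  =  0.00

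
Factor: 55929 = 3^1*103^1*181^1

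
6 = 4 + 2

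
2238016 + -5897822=  -  3659806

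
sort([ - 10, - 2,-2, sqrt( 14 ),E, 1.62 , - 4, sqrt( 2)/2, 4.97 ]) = [ - 10,  -  4, - 2, - 2  ,  sqrt( 2)/2,1.62, E,sqrt(14) , 4.97] 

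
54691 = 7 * 7813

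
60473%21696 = 17081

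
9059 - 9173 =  - 114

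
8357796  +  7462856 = 15820652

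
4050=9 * 450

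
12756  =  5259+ 7497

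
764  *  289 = 220796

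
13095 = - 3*( - 4365)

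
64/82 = 32/41= 0.78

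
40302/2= 20151 = 20151.00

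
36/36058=18/18029 =0.00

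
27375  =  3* 9125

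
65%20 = 5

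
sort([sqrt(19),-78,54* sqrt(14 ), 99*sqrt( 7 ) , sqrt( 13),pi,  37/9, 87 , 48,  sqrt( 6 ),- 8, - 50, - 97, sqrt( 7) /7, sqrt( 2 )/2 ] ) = [ - 97,  -  78,- 50, - 8,  sqrt(7 )/7, sqrt( 2)/2, sqrt (6 ),pi,sqrt( 13),37/9,sqrt( 19),48,87,  54 * sqrt( 14 ),99* sqrt(7)] 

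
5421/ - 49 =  - 111 + 18/49=- 110.63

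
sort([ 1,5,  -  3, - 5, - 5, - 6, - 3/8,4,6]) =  [-6, - 5, - 5, - 3, - 3/8, 1, 4,5,6]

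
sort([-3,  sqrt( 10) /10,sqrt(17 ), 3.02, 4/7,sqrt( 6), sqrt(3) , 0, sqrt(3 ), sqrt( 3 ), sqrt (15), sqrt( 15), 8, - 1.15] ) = [  -  3, -1.15 , 0, sqrt(10 )/10,4/7, sqrt( 3), sqrt( 3 ), sqrt(3), sqrt( 6 ) , 3.02,sqrt( 15), sqrt (15 ), sqrt( 17), 8] 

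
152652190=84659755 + 67992435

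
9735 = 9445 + 290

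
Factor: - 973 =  - 7^1 * 139^1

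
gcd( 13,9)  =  1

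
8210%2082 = 1964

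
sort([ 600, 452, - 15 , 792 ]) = [-15, 452, 600, 792] 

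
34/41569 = 34/41569=   0.00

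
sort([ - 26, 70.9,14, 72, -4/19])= [-26, - 4/19,14, 70.9,72]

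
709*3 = 2127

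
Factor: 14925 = 3^1*5^2*199^1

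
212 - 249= - 37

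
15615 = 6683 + 8932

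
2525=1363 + 1162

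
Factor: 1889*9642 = 2^1*3^1*1607^1 * 1889^1 = 18213738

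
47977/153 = 47977/153  =  313.58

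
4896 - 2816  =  2080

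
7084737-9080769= - 1996032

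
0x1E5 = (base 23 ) L2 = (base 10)485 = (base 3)122222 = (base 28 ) H9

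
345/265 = 1 + 16/53 = 1.30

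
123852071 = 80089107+43762964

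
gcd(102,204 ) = 102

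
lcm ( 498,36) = 2988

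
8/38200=1/4775 = 0.00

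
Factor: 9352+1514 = 10866 = 2^1*3^1*1811^1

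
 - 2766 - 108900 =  - 111666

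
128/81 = 128/81 = 1.58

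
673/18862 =673/18862 = 0.04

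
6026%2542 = 942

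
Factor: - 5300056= -2^3*17^1*38971^1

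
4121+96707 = 100828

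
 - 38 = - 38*1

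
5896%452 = 20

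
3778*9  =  34002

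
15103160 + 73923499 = 89026659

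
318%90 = 48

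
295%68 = 23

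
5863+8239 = 14102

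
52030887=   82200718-30169831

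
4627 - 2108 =2519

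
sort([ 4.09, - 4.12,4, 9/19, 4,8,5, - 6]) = [ - 6,-4.12, 9/19,  4,4,  4.09,5, 8]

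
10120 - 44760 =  - 34640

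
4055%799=60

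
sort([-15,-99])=[ - 99, - 15]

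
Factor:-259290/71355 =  - 2^1*3^1*43^1 * 71^( - 1 ) = - 258/71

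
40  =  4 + 36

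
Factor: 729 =3^6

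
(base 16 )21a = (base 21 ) 14d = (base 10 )538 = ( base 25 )LD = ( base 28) J6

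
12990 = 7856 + 5134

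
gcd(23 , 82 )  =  1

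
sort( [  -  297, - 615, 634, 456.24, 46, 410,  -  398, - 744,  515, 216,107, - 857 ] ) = [-857 , - 744, - 615, - 398 , - 297, 46, 107,216 , 410, 456.24, 515, 634] 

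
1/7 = 1/7=0.14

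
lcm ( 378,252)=756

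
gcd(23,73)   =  1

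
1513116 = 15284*99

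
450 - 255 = 195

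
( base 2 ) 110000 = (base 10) 48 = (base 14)36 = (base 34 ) 1e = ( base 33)1f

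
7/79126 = 7/79126 = 0.00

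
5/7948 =5/7948 = 0.00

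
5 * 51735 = 258675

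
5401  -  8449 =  - 3048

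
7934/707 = 11 + 157/707 =11.22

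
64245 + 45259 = 109504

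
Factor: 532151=17^1*23^1*1361^1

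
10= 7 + 3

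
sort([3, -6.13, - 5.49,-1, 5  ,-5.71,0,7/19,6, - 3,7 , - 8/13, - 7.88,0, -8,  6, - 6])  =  [ - 8, - 7.88,-6.13, - 6,- 5.71,-5.49, - 3, - 1, - 8/13,0,0, 7/19,3, 5, 6, 6,7 ]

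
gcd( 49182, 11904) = 6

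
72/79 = 72/79 =0.91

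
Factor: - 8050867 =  - 11^1 *37^1* 131^1*151^1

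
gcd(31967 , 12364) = 1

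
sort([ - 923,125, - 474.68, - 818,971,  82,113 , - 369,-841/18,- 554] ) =[-923 , - 818 , - 554, - 474.68,  -  369,-841/18, 82 , 113,125,971 ]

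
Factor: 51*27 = 1377=3^4*17^1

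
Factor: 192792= 2^3*3^1 * 29^1*277^1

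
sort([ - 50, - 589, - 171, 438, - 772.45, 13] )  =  [ - 772.45, - 589, - 171, - 50,13, 438] 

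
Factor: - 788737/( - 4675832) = 2^( - 3)*7^(-1)*263^1*2999^1*83497^(- 1) 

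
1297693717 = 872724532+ 424969185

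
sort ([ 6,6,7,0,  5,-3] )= [ - 3,0,5,6,6,7]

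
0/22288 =0 = 0.00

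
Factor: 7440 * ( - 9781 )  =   - 72770640 = - 2^4 * 3^1 * 5^1 * 31^1*9781^1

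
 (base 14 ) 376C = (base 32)9f4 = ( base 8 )22744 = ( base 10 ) 9700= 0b10010111100100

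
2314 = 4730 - 2416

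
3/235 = 3/235  =  0.01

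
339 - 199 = 140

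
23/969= 23/969= 0.02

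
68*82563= 5614284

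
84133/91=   12019/13 =924.54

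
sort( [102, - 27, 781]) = [ - 27,102,781 ] 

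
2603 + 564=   3167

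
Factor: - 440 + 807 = 367^1 = 367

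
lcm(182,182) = 182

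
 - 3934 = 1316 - 5250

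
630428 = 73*8636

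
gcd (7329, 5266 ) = 1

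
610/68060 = 61/6806 = 0.01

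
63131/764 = 82+483/764= 82.63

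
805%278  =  249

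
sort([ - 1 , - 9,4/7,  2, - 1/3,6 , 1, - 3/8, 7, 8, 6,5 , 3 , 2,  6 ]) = [ - 9 , - 1, - 3/8,-1/3,4/7,1,2 , 2, 3, 5,  6 , 6 , 6 , 7 , 8] 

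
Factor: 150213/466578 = 311/966=2^( - 1 ) * 3^(  -  1)*7^( - 1)*23^( - 1) * 311^1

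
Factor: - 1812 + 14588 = 12776 =2^3*1597^1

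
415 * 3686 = 1529690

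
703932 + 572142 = 1276074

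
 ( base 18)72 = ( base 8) 200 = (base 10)128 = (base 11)107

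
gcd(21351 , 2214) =3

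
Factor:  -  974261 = -974261^1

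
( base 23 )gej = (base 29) ADI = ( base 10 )8805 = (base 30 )9nf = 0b10001001100101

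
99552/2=49776 = 49776.00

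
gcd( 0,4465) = 4465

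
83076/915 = 27692/305  =  90.79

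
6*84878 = 509268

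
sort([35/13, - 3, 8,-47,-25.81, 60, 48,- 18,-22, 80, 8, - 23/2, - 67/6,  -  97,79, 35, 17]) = [-97, - 47, - 25.81, - 22,-18,-23/2,  -  67/6, - 3, 35/13,8, 8, 17,35, 48,60, 79, 80]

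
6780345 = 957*7085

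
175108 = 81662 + 93446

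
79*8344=659176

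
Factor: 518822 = 2^1 *259411^1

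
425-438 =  - 13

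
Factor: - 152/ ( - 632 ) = 19^1*79^(  -  1 )=19/79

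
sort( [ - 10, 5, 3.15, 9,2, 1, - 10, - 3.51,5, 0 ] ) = [-10 , - 10, - 3.51,0, 1,2, 3.15, 5,5, 9 ] 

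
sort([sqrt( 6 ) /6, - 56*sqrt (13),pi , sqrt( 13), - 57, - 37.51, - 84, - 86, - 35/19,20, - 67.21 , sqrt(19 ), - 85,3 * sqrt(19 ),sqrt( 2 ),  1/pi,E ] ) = [-56 * sqrt( 13 ), - 86, - 85, - 84,-67.21, - 57, - 37.51,-35/19, 1/pi, sqrt( 6 ) /6 , sqrt( 2 ) , E, pi,sqrt( 13), sqrt( 19 ) , 3 * sqrt( 19),  20]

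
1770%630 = 510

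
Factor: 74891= 74891^1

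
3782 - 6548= -2766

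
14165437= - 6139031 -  - 20304468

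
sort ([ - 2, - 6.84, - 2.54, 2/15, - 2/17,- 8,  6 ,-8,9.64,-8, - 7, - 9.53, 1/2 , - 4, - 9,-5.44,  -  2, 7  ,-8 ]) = [-9.53 ,-9 ,  -  8, - 8,-8,-8, - 7,-6.84,-5.44, - 4,-2.54,-2, - 2,-2/17, 2/15, 1/2,6, 7,9.64 ] 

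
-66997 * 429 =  - 28741713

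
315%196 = 119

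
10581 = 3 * 3527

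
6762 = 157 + 6605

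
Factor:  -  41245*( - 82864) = 2^4*5^1*73^1*113^1*5179^1=3417725680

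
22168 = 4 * 5542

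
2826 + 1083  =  3909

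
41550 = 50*831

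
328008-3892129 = -3564121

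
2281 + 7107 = 9388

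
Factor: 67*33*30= 2^1*3^2*5^1*11^1*67^1 = 66330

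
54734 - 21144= 33590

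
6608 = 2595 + 4013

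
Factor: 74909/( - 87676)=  - 2^( - 2) * 23^(-1)*173^1 * 433^1*953^( -1)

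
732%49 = 46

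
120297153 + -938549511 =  - 818252358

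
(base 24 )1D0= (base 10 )888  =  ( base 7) 2406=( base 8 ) 1570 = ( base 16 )378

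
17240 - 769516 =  - 752276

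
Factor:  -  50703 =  - 3^1*16901^1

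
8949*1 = 8949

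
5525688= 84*65782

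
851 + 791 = 1642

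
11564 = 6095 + 5469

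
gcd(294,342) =6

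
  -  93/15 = -31/5 = -  6.20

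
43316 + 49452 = 92768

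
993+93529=94522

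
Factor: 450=2^1*3^2*5^2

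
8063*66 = 532158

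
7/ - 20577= -1+ 20570/20577 = - 0.00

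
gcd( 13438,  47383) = 1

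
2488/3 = 2488/3 =829.33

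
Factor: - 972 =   -  2^2*3^5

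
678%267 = 144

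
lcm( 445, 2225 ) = 2225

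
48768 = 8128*6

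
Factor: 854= 2^1*7^1 * 61^1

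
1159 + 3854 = 5013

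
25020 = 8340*3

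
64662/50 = 1293 + 6/25 = 1293.24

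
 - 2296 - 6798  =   - 9094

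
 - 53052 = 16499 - 69551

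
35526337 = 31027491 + 4498846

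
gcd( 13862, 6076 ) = 2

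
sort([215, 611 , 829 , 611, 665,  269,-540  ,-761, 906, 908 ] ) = [-761 ,-540, 215, 269, 611,611, 665,829,906, 908 ]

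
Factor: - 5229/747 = - 7^1 = - 7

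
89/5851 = 89/5851 = 0.02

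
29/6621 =29/6621 = 0.00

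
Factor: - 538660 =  - 2^2*5^1*23^1*1171^1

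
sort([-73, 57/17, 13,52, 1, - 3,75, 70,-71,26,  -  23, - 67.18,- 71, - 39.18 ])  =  [ - 73,-71,  -  71, - 67.18, - 39.18, - 23, - 3 , 1, 57/17,  13, 26,  52,70,75]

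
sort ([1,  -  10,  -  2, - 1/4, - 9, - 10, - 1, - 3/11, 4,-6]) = [ - 10 , - 10, - 9, - 6, - 2,  -  1, - 3/11, - 1/4, 1, 4]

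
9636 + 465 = 10101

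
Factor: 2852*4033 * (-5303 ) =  - 60995721148 = - 2^2*23^1* 31^1*37^1*109^1*5303^1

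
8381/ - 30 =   -  280 + 19/30 = - 279.37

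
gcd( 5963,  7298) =89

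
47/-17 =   -  3 + 4/17 = -2.76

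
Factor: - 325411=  - 325411^1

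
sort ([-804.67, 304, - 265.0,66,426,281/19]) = [-804.67, - 265.0,281/19,66,304,426] 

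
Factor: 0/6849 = 0^1 =0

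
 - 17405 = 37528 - 54933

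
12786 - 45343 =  -32557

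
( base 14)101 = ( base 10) 197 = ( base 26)7f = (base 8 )305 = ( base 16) c5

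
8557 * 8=68456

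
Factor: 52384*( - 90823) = -2^5*1637^1*90823^1 = - 4757672032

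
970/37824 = 485/18912 = 0.03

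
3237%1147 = 943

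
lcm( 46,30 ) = 690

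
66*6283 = 414678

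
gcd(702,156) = 78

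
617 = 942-325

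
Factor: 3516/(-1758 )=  - 2 = -2^1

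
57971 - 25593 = 32378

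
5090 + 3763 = 8853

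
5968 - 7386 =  - 1418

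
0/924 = 0  =  0.00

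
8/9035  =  8/9035 = 0.00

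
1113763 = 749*1487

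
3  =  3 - 0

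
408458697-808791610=-400332913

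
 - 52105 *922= - 48040810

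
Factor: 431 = 431^1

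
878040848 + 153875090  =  1031915938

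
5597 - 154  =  5443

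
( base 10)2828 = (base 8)5414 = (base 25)4d3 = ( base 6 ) 21032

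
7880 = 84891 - 77011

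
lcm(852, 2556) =2556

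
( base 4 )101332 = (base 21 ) 2cg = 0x47E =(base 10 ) 1150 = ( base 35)wu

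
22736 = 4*5684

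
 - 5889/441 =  - 1963/147 = -13.35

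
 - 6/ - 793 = 6/793 = 0.01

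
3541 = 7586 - 4045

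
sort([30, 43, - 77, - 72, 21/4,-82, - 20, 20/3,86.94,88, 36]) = [ -82, - 77, - 72,-20,  21/4, 20/3,30, 36, 43,86.94, 88 ]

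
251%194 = 57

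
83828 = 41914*2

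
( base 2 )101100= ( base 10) 44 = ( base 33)1b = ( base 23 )1L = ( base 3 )1122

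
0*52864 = 0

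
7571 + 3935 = 11506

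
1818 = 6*303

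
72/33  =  24/11 = 2.18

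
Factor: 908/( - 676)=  - 13^(-2)*227^1 = -227/169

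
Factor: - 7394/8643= - 2^1 *3^( - 1 )*43^(-1)*67^(  -  1 )*3697^1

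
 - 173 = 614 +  - 787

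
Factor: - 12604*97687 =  - 1231246948 = - 2^2*23^1*137^1*97687^1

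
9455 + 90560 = 100015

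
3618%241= 3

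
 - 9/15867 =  - 1 + 1762/1763 = - 0.00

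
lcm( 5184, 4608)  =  41472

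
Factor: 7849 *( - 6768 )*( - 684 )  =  2^6*3^4 *19^1*47^2 * 167^1= 36335469888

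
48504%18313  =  11878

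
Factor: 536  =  2^3 * 67^1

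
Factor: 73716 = 2^2*3^1*6143^1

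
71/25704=71/25704= 0.00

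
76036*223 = 16956028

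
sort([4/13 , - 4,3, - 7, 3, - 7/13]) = [ - 7  , - 4, - 7/13,4/13 , 3,3]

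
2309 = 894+1415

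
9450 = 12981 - 3531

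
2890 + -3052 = - 162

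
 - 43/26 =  - 2+ 9/26 = - 1.65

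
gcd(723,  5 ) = 1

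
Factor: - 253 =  - 11^1*23^1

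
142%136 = 6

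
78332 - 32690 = 45642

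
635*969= 615315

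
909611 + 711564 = 1621175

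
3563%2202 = 1361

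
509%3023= 509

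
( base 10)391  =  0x187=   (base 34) bh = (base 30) D1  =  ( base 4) 12013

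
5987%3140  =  2847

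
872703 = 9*96967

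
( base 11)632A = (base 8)20275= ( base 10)8381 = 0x20bd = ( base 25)DA6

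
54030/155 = 10806/31 = 348.58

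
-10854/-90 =603/5 = 120.60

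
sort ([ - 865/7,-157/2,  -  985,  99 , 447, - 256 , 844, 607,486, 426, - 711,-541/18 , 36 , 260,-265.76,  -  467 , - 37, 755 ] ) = [  -  985,-711,  -  467, - 265.76, - 256, - 865/7  , - 157/2 , - 37, - 541/18, 36,99, 260, 426,  447 , 486, 607, 755, 844 ] 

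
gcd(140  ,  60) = 20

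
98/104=49/52 = 0.94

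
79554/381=208 + 102/127 = 208.80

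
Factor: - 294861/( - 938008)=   2^( - 3)*3^1*7^1*19^1*739^1 * 117251^( - 1 )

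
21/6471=7/2157 = 0.00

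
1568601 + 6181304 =7749905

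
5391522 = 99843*54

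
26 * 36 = 936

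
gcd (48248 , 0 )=48248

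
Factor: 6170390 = 2^1 * 5^1*617039^1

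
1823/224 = 1823/224=8.14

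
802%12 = 10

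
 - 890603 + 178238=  - 712365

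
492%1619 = 492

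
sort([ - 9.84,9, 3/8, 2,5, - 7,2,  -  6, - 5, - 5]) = [ - 9.84,-7,  -  6, - 5, - 5,3/8, 2,  2, 5, 9 ]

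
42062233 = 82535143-40472910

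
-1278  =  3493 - 4771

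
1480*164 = 242720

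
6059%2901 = 257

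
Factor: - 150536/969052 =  - 37634/242263 = - 2^1*7^(  -  1)* 31^1*53^( - 1) * 607^1*653^( - 1)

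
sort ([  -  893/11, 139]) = [ - 893/11, 139]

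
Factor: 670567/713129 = 19^1*29^1* 1217^1*713129^( - 1) 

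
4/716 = 1/179 = 0.01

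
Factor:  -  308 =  -2^2*7^1*11^1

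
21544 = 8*2693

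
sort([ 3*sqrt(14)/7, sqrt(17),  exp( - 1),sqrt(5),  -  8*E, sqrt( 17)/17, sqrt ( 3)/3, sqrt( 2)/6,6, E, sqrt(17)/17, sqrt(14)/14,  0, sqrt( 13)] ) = [ - 8 * E, 0,sqrt( 2) /6,sqrt(17)/17, sqrt( 17) /17, sqrt ( 14) /14 , exp( - 1),sqrt( 3 )/3, 3*sqrt (14)/7, sqrt( 5), E, sqrt( 13), sqrt (17 ), 6 ] 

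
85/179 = 85/179 = 0.47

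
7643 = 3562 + 4081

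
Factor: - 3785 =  - 5^1 * 757^1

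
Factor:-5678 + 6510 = 832 = 2^6 * 13^1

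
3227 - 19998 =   -  16771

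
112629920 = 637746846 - 525116926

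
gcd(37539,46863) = 9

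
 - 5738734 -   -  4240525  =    -  1498209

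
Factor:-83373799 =-463^1 * 180073^1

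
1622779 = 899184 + 723595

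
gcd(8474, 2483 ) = 1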